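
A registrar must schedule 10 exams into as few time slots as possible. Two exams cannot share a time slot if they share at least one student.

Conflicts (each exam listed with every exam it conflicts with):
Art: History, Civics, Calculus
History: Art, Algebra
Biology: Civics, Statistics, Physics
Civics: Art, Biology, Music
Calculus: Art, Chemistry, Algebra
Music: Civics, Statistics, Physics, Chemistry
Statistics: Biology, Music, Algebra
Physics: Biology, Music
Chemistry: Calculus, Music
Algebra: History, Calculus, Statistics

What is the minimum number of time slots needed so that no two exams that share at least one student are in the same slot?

The cycle Algebra-Calculus-Chemistry-Music-Statistics-Algebra has odd length 5, so it cannot be 2-colored; at least 3 time slots are needed.
Using 3 time slots: Art=1, History=2, Biology=1, Civics=2, Calculus=2, Music=1, Statistics=2, Physics=2, Chemistry=3, Algebra=1. Every pair that conflicts lands in different time slots.

3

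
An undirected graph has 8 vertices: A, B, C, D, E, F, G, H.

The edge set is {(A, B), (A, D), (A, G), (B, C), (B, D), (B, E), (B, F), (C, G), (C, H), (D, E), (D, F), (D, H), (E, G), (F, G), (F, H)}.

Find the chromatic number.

3

B, D, F form a triangle, so at least 3 colors are needed.
One proper 3-coloring: A=green, B=red, C=blue, D=blue, E=green, F=green, G=red, H=red. No two adjacent vertices share a color.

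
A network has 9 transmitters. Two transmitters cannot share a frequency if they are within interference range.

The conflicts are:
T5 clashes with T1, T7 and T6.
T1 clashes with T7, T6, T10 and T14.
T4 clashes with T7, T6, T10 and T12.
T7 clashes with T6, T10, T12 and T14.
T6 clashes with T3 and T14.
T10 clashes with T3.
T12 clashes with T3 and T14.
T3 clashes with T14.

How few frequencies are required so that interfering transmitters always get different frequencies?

4

T5, T1, T7, T6 are mutually in conflict, so at least 4 frequencies are needed.
4 frequencies suffice: frequency 1 → {T7, T3}; frequency 2 → {T6, T10, T12}; frequency 3 → {T1, T4}; frequency 4 → {T5, T14}. Each listed conflict is separated.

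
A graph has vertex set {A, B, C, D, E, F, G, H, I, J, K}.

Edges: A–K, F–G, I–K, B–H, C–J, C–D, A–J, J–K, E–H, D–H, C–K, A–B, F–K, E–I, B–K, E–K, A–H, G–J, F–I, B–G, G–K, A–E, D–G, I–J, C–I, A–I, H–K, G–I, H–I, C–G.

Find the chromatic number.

5

A, E, H, I, K form a clique, so at least 5 colors are needed.
5 colors suffice: color 1 → {D, K}; color 2 → {B, I}; color 3 → {G, H}; color 4 → {A, C, F}; color 5 → {E, J}. Each edge has distinct colors on its endpoints.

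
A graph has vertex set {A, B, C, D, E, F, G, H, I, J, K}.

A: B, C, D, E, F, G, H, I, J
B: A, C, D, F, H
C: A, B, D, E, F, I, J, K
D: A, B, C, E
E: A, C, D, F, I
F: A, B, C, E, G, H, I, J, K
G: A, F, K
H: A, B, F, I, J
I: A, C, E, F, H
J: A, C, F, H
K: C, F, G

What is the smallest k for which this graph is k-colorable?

5

A, C, E, F, I form a clique, so at least 5 colors are needed.
5 colors suffice: color 1 → {A, K}; color 2 → {D, F}; color 3 → {C, G, H}; color 4 → {B, E, J}; color 5 → {I}. No two adjacent vertices share a color.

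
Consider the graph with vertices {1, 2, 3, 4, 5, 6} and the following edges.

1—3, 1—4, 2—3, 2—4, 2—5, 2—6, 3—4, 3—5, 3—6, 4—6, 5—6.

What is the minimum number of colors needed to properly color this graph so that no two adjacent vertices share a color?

2, 3, 4, 6 form a clique, so at least 4 colors are needed.
4 colors suffice: color a → {3}; color b → {1, 2}; color c → {6}; color d → {4, 5}. Each edge has distinct colors on its endpoints.

4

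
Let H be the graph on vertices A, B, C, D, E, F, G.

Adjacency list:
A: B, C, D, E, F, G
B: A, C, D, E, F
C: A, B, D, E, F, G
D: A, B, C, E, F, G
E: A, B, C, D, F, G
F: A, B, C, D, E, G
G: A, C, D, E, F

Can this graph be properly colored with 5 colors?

A, B, C, D, E, F are mutually adjacent (a clique of size 6), so at least 6 colors are needed.
So 5 colors are not enough.

No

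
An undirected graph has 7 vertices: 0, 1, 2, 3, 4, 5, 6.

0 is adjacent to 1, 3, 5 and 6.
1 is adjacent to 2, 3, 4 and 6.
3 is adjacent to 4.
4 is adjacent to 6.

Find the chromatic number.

3

0, 1, 3 are mutually adjacent, so at least 3 colors are needed.
3 colors suffice: color red → {1, 5}; color blue → {0, 2, 4}; color green → {3, 6}. No two adjacent vertices share a color.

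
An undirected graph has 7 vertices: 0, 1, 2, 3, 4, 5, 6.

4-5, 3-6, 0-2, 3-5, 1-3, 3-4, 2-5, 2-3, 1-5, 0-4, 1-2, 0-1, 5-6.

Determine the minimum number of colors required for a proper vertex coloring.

1, 2, 3, 5 are mutually adjacent (a clique of size 4), so at least 4 colors are needed.
4 colors suffice: color red → {0, 5}; color blue → {3}; color green → {2, 4, 6}; color yellow → {1}. Every edge joins two different colors.

4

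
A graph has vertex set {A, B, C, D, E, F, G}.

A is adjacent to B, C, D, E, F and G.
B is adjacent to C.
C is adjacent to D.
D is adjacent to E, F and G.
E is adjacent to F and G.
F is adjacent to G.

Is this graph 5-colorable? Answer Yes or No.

Yes

The chromatic number is 5. A, D, E, F, G are pairwise adjacent (a clique of size 5), so at least 5 colors are needed.
A valid assignment using 5 colors: A=1, B=2, C=3, D=2, E=5, F=3, G=4.
That is already a proper 5-coloring.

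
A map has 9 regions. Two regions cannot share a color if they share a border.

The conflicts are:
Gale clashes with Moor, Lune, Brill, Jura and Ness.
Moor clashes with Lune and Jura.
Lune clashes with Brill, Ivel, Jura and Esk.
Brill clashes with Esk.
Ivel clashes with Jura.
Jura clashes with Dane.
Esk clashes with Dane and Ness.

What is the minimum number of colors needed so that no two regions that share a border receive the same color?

Gale, Moor, Lune, Jura all conflict with each other, so at least 4 colors are needed.
4 colors suffice: color 1 → {Lune, Dane, Ness}; color 2 → {Jura, Esk}; color 3 → {Gale, Ivel}; color 4 → {Moor, Brill}. Each listed conflict is separated.

4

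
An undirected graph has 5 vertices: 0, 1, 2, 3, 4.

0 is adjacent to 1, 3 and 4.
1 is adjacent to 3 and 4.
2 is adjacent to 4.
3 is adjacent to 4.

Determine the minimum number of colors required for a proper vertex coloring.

0, 1, 3, 4 are pairwise adjacent (a clique of size 4), so at least 4 colors are needed.
One proper 4-coloring: 0=d, 1=c, 2=b, 3=b, 4=a. No two adjacent vertices share a color.

4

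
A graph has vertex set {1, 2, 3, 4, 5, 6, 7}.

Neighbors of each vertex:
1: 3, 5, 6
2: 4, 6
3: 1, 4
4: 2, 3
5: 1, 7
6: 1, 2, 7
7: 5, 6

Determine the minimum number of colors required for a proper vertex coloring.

The cycle 6-2-4-3-1-6 has odd length 5, so it cannot be 2-colored; at least 3 colors are needed.
3 colors suffice: color red → {4, 5, 6}; color blue → {1, 2, 7}; color green → {3}. No two adjacent vertices share a color.

3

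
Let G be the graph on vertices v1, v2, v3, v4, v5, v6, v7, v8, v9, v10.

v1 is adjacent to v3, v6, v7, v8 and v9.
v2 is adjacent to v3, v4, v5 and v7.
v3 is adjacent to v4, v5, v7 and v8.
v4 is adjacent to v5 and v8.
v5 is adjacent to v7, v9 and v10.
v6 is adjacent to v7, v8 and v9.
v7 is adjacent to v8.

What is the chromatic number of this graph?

4

v2, v3, v5, v7 are mutually adjacent (a clique of size 4), so at least 4 colors are needed.
A valid assignment using 4 colors: v1=4, v2=4, v3=3, v4=2, v5=1, v6=3, v7=2, v8=1, v9=2, v10=2. Each edge has distinct colors on its endpoints.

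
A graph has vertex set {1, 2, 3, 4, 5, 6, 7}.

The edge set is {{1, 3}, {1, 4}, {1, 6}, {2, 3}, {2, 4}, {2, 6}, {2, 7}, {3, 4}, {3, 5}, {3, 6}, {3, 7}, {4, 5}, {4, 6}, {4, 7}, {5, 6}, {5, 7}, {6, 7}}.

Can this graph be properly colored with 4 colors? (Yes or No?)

2, 3, 4, 6, 7 are pairwise adjacent (a clique of size 5), so at least 5 colors are needed.
So 4 colors are not enough.

No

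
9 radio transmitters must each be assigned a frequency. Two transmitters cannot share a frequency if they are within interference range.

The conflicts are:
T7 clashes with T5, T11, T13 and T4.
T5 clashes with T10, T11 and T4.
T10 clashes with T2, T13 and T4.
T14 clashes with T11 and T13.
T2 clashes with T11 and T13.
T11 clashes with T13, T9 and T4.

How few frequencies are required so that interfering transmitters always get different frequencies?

4

T7, T5, T11, T4 all conflict with each other, so at least 4 frequencies are needed.
4 frequencies suffice: T7=3, T5=4, T10=1, T14=3, T2=3, T11=1, T13=2, T9=2, T4=2. Every pair that conflicts lands in different frequencies.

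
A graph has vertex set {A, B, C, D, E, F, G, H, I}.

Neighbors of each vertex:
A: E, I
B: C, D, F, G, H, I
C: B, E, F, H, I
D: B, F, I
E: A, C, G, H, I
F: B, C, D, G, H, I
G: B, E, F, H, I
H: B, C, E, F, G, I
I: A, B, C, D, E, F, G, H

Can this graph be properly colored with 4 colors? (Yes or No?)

No

B, C, F, H, I are mutually adjacent (a clique of size 5), so at least 5 colors are needed.
So 4 colors are not enough.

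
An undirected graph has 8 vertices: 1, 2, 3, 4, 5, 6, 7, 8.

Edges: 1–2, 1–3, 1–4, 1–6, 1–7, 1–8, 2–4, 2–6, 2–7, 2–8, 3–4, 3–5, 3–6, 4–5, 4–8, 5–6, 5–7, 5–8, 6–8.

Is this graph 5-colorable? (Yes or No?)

Yes

The chromatic number is 4. 1, 2, 4, 8 are pairwise adjacent (a clique of size 4), so at least 4 colors are needed.
4 colors suffice: 1=a, 2=c, 3=c, 4=b, 5=a, 6=b, 7=b, 8=d.
Since 5 ≥ 4, a proper 5-coloring certainly exists.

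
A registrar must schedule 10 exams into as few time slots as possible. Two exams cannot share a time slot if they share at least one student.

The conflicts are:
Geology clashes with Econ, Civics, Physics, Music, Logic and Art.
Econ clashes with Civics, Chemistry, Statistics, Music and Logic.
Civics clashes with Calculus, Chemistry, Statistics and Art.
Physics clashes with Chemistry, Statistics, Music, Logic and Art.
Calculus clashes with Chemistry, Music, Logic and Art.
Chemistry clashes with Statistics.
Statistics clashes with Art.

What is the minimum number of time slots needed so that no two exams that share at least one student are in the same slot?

4

Econ, Civics, Chemistry, Statistics are mutually in conflict, so at least 4 time slots are needed.
Using 4 time slots: Geology=3, Econ=2, Civics=1, Physics=1, Calculus=2, Chemistry=4, Statistics=3, Music=4, Logic=4, Art=4. Every pair that conflicts lands in different time slots.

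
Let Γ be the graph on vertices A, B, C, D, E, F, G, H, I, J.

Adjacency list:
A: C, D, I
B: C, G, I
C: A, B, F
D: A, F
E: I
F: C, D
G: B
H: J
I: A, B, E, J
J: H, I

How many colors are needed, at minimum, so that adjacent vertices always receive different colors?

2

B and C are adjacent, so at least 2 colors are needed.
One proper 2-coloring: A=2, B=2, C=1, D=1, E=2, F=2, G=1, H=1, I=1, J=2. Each edge has distinct colors on its endpoints.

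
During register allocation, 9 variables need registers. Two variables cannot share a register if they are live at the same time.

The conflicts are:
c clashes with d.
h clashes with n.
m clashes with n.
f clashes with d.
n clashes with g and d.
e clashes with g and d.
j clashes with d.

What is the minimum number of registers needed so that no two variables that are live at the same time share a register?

c and d conflict, so at least 2 registers are needed.
2 registers suffice: register 1 → {h, m, g, d}; register 2 → {c, f, n, e, j}. Every pair that conflicts lands in different registers.

2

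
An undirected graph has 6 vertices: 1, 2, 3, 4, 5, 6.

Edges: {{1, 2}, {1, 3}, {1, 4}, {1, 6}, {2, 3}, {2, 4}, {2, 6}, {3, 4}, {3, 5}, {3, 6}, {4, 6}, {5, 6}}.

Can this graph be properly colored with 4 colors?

1, 2, 3, 4, 6 are pairwise adjacent (a clique of size 5), so at least 5 colors are needed.
So 4 colors are not enough.

No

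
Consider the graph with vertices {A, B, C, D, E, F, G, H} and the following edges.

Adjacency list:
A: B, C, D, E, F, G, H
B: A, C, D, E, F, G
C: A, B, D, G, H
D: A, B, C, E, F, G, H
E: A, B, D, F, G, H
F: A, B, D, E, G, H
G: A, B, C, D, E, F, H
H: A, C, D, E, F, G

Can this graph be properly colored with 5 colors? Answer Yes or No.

A, B, D, E, F, G form a clique, so at least 6 colors are needed.
So 5 colors are not enough.

No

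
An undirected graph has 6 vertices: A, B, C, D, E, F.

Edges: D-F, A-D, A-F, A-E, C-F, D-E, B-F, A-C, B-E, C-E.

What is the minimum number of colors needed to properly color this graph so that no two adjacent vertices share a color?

A, C, F form a triangle, so at least 3 colors are needed.
3 colors suffice: color 1 → {A, B}; color 2 → {E, F}; color 3 → {C, D}. No two adjacent vertices share a color.

3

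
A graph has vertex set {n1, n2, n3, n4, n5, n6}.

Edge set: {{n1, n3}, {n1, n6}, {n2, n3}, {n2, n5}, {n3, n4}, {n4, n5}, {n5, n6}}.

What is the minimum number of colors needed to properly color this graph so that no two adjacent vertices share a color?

The cycle n3-n2-n5-n6-n1-n3 has odd length 5, so it cannot be 2-colored; at least 3 colors are needed.
One proper 3-coloring: n1=G, n2=B, n3=R, n4=B, n5=R, n6=B. Each edge has distinct colors on its endpoints.

3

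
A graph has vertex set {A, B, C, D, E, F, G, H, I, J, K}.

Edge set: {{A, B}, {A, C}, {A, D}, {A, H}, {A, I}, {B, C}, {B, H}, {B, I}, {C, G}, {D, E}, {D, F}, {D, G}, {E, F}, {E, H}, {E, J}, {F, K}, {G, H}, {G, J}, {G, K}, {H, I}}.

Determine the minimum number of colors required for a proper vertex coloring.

4

A, B, H, I are mutually adjacent (a clique of size 4), so at least 4 colors are needed.
4 colors suffice: color red → {A, E, G}; color blue → {C, D, H, J, K}; color green → {B, F}; color yellow → {I}. Every edge joins two different colors.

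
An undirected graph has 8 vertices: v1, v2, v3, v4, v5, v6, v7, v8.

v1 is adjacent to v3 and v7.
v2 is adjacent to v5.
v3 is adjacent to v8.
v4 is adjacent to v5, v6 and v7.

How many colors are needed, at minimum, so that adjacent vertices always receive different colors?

v1 and v7 are adjacent, so at least 2 colors are needed.
A valid assignment using 2 colors: v1=1, v2=1, v3=2, v4=1, v5=2, v6=2, v7=2, v8=1. No two adjacent vertices share a color.

2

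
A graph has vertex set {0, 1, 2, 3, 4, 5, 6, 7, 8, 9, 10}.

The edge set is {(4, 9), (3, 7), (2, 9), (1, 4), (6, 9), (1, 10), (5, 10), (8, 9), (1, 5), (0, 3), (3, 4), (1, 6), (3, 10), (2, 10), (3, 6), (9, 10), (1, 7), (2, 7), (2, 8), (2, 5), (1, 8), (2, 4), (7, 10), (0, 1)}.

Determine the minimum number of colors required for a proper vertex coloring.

3, 7, 10 form a triangle, so at least 3 colors are needed.
3 colors suffice: color red → {1, 2, 3}; color blue → {0, 4, 6, 8, 10}; color green → {5, 7, 9}. Each edge has distinct colors on its endpoints.

3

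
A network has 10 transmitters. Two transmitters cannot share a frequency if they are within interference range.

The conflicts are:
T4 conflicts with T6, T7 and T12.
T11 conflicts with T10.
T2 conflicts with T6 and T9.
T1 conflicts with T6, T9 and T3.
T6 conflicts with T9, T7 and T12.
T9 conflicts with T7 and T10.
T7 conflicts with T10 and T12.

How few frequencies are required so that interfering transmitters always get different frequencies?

T4, T6, T7, T12 pairwise conflict, so at least 4 frequencies are needed.
Using 4 frequencies: T4=3, T11=2, T2=2, T1=2, T6=1, T9=3, T7=2, T3=1, T10=1, T12=4. No two conflicting transmitters share a frequency.

4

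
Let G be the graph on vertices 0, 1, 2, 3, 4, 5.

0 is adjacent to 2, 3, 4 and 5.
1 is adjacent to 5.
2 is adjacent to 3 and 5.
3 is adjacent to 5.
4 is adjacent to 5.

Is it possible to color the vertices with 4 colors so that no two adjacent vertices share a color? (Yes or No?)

The chromatic number is 4. 0, 2, 3, 5 form a clique, so at least 4 colors are needed.
4 colors suffice: 0=blue, 1=blue, 2=green, 3=yellow, 4=green, 5=red.
That is already a proper 4-coloring.

Yes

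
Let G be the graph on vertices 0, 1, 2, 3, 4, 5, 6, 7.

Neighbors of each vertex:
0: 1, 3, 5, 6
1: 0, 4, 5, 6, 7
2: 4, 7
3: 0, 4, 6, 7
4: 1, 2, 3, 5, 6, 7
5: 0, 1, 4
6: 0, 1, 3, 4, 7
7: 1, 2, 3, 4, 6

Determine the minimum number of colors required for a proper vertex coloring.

1, 4, 6, 7 are pairwise adjacent (a clique of size 4), so at least 4 colors are needed.
4 colors suffice: 0=a, 1=c, 2=b, 3=c, 4=a, 5=b, 6=b, 7=d. No two adjacent vertices share a color.

4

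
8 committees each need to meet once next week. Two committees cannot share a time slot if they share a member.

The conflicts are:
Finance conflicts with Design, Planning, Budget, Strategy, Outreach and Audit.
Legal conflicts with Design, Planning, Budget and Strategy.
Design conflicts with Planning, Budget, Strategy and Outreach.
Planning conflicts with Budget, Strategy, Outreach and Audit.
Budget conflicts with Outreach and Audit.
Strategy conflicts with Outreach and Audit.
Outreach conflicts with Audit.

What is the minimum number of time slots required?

Finance, Planning, Budget, Outreach, Audit are mutually in conflict, so at least 5 time slots are needed.
5 time slots suffice: time slot 1 → {Planning}; time slot 2 → {Budget, Strategy}; time slot 3 → {Legal, Outreach}; time slot 4 → {Finance}; time slot 5 → {Design, Audit}. Every pair that conflicts lands in different time slots.

5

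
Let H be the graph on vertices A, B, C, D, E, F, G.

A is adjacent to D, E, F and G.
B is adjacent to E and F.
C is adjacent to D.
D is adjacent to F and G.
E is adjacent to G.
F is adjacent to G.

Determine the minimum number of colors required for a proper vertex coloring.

A, D, F, G are pairwise adjacent (a clique of size 4), so at least 4 colors are needed.
4 colors suffice: color 1 → {B, C, G}; color 2 → {E, F}; color 3 → {A}; color 4 → {D}. Each edge has distinct colors on its endpoints.

4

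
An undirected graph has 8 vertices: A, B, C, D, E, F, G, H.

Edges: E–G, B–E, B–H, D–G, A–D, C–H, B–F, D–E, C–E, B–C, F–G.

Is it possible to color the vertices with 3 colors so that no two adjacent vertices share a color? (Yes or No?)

Yes

The chromatic number is 3. D, E, G form a triangle, so at least 3 colors are needed.
A valid assignment using 3 colors: A=red, B=blue, C=green, D=blue, E=red, F=red, G=green, H=red.
That is already a proper 3-coloring.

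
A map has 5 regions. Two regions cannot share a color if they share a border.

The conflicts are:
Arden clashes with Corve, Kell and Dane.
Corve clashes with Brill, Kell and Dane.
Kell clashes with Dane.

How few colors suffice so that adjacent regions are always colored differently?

4

Arden, Corve, Kell, Dane all conflict with each other, so at least 4 colors are needed.
One proper 4-coloring: Arden=3, Corve=1, Brill=2, Kell=2, Dane=4. No two conflicting regions share a color.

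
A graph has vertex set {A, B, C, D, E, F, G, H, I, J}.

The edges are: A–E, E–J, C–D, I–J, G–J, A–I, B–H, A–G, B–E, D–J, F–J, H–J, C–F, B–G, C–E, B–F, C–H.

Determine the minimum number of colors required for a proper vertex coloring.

2

C and F are adjacent, so at least 2 colors are needed.
One proper 2-coloring: A=1, B=1, C=1, D=2, E=2, F=2, G=2, H=2, I=2, J=1. No two adjacent vertices share a color.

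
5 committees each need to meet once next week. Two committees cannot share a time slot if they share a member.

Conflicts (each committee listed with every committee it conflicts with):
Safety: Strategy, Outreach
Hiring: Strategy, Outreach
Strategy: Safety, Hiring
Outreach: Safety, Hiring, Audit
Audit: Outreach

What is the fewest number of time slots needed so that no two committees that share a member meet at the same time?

Hiring and Outreach conflict, so at least 2 time slots are needed.
Using 2 time slots: Safety=2, Hiring=2, Strategy=1, Outreach=1, Audit=2. Every pair that conflicts lands in different time slots.

2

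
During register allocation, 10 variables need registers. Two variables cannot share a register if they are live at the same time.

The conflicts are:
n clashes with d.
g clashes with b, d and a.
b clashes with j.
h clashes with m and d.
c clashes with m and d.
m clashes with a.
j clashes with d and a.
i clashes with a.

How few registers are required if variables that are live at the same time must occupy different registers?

3

The cycle m-a-j-d-h-m has odd length 5, so it cannot be 2-colored; at least 3 registers are needed.
Using 3 registers: n=2, g=2, b=1, h=3, c=3, m=2, j=2, i=2, d=1, a=1. Every pair that conflicts lands in different registers.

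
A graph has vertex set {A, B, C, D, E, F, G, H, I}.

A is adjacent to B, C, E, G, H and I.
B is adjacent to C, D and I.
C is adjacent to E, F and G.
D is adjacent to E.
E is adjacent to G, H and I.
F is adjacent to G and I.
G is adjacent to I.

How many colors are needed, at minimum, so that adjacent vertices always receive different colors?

4

A, C, E, G are pairwise adjacent (a clique of size 4), so at least 4 colors are needed.
4 colors suffice: color 1 → {A, D, F}; color 2 → {B, E}; color 3 → {C, H, I}; color 4 → {G}. Each edge has distinct colors on its endpoints.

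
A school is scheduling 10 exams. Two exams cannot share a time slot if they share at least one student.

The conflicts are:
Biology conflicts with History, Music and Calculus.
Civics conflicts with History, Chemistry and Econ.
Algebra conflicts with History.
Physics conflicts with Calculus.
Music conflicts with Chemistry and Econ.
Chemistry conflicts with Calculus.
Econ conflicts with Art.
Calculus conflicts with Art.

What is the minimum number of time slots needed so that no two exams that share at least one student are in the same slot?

3

The cycle Biology-History-Civics-Econ-Music-Biology has odd length 5, so it cannot be 2-colored; at least 3 time slots are needed.
3 time slots suffice: Biology=2, Civics=1, Algebra=1, Physics=2, History=3, Music=1, Chemistry=2, Econ=2, Calculus=1, Art=3. No two conflicting exams share a time slot.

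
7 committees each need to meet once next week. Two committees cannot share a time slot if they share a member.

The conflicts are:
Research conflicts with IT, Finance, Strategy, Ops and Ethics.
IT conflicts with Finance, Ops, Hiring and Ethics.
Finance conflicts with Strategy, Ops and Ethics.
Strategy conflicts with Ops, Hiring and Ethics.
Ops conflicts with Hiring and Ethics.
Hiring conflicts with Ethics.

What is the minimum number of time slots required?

5

Research, Finance, Strategy, Ops, Ethics all conflict with each other, so at least 5 time slots are needed.
5 time slots suffice: time slot 1 → {Ops}; time slot 2 → {Ethics}; time slot 3 → {Finance, Hiring}; time slot 4 → {Research}; time slot 5 → {IT, Strategy}. Every pair that conflicts lands in different time slots.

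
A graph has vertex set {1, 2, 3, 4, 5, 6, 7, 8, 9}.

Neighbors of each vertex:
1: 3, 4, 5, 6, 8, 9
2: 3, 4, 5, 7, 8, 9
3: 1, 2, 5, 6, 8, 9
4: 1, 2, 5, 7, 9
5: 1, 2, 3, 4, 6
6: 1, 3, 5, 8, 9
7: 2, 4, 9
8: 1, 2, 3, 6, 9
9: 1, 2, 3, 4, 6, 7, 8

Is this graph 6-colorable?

The chromatic number is 5. 1, 3, 6, 8, 9 are pairwise adjacent (a clique of size 5), so at least 5 colors are needed.
One proper 5-coloring: 1=blue, 2=blue, 3=green, 4=green, 5=red, 6=yellow, 7=yellow, 8=purple, 9=red.
Since 6 ≥ 5, a proper 6-coloring certainly exists.

Yes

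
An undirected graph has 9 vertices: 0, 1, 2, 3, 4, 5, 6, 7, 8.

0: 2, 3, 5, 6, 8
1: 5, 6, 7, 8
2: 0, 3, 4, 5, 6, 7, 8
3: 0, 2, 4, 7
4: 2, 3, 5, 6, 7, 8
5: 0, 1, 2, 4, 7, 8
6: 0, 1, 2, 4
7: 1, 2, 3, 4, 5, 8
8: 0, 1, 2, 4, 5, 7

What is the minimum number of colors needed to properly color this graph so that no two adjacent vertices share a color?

2, 4, 5, 7, 8 are mutually adjacent (a clique of size 5), so at least 5 colors are needed.
5 colors suffice: color a → {1, 2}; color b → {3, 6, 8}; color c → {0, 7}; color d → {5}; color e → {4}. No two adjacent vertices share a color.

5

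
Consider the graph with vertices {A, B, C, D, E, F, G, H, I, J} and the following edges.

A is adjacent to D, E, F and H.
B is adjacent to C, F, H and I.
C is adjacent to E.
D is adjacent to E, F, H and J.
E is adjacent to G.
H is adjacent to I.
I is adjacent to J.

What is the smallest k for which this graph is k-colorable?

3

B, H, I are pairwise adjacent, so at least 3 colors are needed.
3 colors suffice: color red → {B, D, G}; color blue → {E, F, H, J}; color green → {A, C, I}. Each edge has distinct colors on its endpoints.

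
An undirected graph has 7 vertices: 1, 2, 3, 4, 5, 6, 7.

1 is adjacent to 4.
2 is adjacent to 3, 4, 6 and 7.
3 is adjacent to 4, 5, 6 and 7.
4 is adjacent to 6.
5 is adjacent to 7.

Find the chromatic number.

4

2, 3, 4, 6 are mutually adjacent (a clique of size 4), so at least 4 colors are needed.
One proper 4-coloring: 1=red, 2=blue, 3=red, 4=green, 5=blue, 6=yellow, 7=green. Each edge has distinct colors on its endpoints.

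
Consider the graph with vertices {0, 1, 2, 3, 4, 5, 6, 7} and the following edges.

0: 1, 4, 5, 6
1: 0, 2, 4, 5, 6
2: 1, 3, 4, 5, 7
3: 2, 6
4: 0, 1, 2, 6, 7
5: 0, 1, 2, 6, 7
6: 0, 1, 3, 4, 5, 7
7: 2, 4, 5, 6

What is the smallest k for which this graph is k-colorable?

4

0, 1, 4, 6 are mutually adjacent (a clique of size 4), so at least 4 colors are needed.
4 colors suffice: color red → {2, 6}; color blue → {3, 4, 5}; color green → {1, 7}; color yellow → {0}. No two adjacent vertices share a color.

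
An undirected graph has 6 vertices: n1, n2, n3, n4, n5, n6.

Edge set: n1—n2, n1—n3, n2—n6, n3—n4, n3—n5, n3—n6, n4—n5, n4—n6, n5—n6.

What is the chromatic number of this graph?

4

n3, n4, n5, n6 are mutually adjacent (a clique of size 4), so at least 4 colors are needed.
A valid assignment using 4 colors: n1=1, n2=2, n3=2, n4=4, n5=3, n6=1. No two adjacent vertices share a color.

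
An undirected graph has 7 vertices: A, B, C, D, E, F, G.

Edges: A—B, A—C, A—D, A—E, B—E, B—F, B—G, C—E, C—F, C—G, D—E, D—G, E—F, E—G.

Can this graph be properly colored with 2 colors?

C, E, F are mutually adjacent, so at least 3 colors are needed.
So 2 colors are not enough.

No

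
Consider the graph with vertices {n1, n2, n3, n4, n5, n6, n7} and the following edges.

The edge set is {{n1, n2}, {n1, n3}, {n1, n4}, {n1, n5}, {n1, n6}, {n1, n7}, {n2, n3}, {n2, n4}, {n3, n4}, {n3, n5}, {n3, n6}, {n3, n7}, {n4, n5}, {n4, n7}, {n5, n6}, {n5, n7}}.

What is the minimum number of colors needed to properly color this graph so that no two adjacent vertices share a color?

n1, n3, n4, n5, n7 are mutually adjacent (a clique of size 5), so at least 5 colors are needed.
A valid assignment using 5 colors: n1=blue, n2=green, n3=red, n4=yellow, n5=green, n6=yellow, n7=purple. Every edge joins two different colors.

5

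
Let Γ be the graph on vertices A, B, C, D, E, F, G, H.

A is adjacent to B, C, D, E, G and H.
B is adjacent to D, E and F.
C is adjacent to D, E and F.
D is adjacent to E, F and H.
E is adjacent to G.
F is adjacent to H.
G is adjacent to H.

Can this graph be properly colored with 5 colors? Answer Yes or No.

The chromatic number is 4. A, B, D, E form a clique, so at least 4 colors are needed.
One proper 4-coloring: A=blue, B=yellow, C=yellow, D=red, E=green, F=blue, G=red, H=green.
Since 5 ≥ 4, a proper 5-coloring certainly exists.

Yes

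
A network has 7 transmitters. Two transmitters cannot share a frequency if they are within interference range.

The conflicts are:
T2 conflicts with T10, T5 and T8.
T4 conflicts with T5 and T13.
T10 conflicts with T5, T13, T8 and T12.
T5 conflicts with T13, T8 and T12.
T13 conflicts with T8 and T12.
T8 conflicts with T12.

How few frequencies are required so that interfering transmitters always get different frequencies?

T10, T5, T13, T8, T12 are mutually in conflict, so at least 5 frequencies are needed.
A valid assignment using 5 frequencies: T2=4, T4=2, T10=3, T5=1, T13=4, T8=2, T12=5. Each listed conflict is separated.

5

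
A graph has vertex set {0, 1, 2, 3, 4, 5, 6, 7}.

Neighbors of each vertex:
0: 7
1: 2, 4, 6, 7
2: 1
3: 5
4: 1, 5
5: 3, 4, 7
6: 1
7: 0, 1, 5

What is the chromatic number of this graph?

0 and 7 are adjacent, so at least 2 colors are needed.
2 colors suffice: color a → {0, 1, 5}; color b → {2, 3, 4, 6, 7}. Each edge has distinct colors on its endpoints.

2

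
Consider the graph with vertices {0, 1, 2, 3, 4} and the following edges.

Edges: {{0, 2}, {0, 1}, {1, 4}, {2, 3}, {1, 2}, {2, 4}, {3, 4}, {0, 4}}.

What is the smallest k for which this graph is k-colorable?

4

0, 1, 2, 4 are mutually adjacent (a clique of size 4), so at least 4 colors are needed.
A valid assignment using 4 colors: 0=yellow, 1=green, 2=blue, 3=green, 4=red. No two adjacent vertices share a color.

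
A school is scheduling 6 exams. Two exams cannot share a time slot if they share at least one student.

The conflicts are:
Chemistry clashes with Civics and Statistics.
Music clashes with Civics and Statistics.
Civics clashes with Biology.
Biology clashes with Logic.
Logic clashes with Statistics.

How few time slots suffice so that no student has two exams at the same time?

The cycle Civics-Chemistry-Statistics-Logic-Biology-Civics has odd length 5, so it cannot be 2-colored; at least 3 time slots are needed.
3 time slots suffice: time slot 1 → {Civics, Statistics}; time slot 2 → {Chemistry, Music, Biology}; time slot 3 → {Logic}. Every pair that conflicts lands in different time slots.

3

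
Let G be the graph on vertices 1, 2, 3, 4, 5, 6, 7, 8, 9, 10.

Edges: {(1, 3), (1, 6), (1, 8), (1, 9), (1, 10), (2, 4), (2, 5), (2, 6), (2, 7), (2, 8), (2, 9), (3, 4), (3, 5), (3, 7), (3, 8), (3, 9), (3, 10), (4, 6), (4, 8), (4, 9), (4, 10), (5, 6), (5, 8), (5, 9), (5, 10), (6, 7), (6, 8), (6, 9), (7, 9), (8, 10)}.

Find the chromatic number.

4

3, 4, 8, 10 are pairwise adjacent (a clique of size 4), so at least 4 colors are needed.
A valid assignment using 4 colors: 1=c, 2=d, 3=a, 4=c, 5=c, 6=a, 7=c, 8=b, 9=b, 10=d. No two adjacent vertices share a color.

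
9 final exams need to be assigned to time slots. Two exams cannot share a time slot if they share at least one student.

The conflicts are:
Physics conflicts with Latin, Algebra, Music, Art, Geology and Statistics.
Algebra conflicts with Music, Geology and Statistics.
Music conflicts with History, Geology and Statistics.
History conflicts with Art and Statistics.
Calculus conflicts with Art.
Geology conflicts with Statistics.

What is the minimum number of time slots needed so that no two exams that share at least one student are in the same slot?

5

Physics, Algebra, Music, Geology, Statistics all conflict with each other, so at least 5 time slots are needed.
5 time slots suffice: time slot 1 → {Physics, History, Calculus}; time slot 2 → {Latin, Art, Statistics}; time slot 3 → {Music}; time slot 4 → {Algebra}; time slot 5 → {Geology}. No two conflicting exams share a time slot.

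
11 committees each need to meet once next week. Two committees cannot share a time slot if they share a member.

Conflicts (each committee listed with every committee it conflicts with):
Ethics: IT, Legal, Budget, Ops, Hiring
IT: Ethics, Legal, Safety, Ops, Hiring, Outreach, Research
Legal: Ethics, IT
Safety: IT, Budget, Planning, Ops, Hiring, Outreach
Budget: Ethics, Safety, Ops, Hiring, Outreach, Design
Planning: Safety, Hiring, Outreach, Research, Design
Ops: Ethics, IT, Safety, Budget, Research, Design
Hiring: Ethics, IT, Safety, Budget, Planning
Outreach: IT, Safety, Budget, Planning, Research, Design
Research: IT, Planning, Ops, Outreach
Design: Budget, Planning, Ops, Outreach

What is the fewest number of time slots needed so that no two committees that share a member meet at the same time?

3

Ethics, IT, Legal pairwise conflict, so at least 3 time slots are needed.
3 time slots suffice: time slot 1 → {IT, Budget, Planning}; time slot 2 → {Legal, Ops, Hiring, Outreach}; time slot 3 → {Ethics, Safety, Research, Design}. No two conflicting committees share a time slot.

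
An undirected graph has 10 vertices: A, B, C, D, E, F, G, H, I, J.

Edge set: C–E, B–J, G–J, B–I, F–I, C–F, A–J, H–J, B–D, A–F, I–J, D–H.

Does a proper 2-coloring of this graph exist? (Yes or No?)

B, I, J are pairwise adjacent, so at least 3 colors are needed.
So 2 colors are not enough.

No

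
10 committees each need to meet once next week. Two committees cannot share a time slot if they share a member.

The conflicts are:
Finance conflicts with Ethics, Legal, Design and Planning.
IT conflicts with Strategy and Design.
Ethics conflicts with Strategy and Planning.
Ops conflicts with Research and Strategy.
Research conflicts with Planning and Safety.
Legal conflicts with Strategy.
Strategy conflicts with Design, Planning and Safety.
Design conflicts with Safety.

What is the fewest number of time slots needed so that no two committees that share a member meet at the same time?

Strategy, Design, Safety all conflict with each other, so at least 3 time slots are needed.
3 time slots suffice: time slot 1 → {Finance, Research, Strategy}; time slot 2 → {Ops, Legal, Design, Planning}; time slot 3 → {IT, Ethics, Safety}. Every pair that conflicts lands in different time slots.

3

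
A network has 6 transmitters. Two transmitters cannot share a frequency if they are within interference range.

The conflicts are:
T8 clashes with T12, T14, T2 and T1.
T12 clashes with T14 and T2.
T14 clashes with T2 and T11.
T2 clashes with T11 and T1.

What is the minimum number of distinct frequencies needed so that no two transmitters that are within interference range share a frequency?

4

T8, T12, T14, T2 all conflict with each other, so at least 4 frequencies are needed.
4 frequencies suffice: frequency 1 → {T2}; frequency 2 → {T8, T11}; frequency 3 → {T14, T1}; frequency 4 → {T12}. No two conflicting transmitters share a frequency.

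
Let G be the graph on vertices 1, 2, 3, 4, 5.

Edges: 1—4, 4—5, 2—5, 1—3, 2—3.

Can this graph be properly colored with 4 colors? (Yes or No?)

The chromatic number is 3. The cycle 4-5-2-3-1-4 has odd length 5, so it cannot be 2-colored; at least 3 colors are needed.
3 colors suffice: 1=red, 2=red, 3=blue, 4=green, 5=blue.
Since 4 ≥ 3, a proper 4-coloring certainly exists.

Yes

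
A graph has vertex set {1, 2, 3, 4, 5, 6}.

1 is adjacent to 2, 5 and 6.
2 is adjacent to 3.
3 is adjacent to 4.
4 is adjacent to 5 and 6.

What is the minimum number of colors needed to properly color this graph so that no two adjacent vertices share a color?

3

The cycle 5-4-3-2-1-5 has odd length 5, so it cannot be 2-colored; at least 3 colors are needed.
One proper 3-coloring: 1=red, 2=green, 3=blue, 4=red, 5=blue, 6=blue. Every edge joins two different colors.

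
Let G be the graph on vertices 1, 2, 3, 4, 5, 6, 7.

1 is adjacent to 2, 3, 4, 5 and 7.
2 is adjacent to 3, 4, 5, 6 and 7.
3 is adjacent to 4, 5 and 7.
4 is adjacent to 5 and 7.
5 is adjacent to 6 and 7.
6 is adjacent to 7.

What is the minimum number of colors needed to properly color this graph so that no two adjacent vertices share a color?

6

1, 2, 3, 4, 5, 7 are pairwise adjacent (a clique of size 6), so at least 6 colors are needed.
6 colors suffice: 1=purple, 2=red, 3=yellow, 4=orange, 5=green, 6=yellow, 7=blue. Each edge has distinct colors on its endpoints.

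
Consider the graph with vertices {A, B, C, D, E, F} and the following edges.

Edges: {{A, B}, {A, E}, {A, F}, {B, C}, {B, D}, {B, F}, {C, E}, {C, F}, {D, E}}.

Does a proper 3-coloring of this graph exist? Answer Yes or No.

The chromatic number is 3. B, C, F form a triangle, so at least 3 colors are needed.
3 colors suffice: color 1 → {B, E}; color 2 → {A, C, D}; color 3 → {F}.
That is already a proper 3-coloring.

Yes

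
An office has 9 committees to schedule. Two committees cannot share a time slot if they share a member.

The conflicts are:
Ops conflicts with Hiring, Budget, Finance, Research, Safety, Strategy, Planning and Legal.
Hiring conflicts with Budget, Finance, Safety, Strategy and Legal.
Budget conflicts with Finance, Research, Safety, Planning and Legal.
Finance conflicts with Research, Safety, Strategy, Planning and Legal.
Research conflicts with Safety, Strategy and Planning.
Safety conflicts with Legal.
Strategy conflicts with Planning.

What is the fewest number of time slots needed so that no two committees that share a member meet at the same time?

6

Ops, Hiring, Budget, Finance, Safety, Legal pairwise conflict, so at least 6 time slots are needed.
6 time slots suffice: time slot 1 → {Finance}; time slot 2 → {Ops}; time slot 3 → {Budget, Strategy}; time slot 4 → {Hiring, Research}; time slot 5 → {Safety, Planning}; time slot 6 → {Legal}. Each listed conflict is separated.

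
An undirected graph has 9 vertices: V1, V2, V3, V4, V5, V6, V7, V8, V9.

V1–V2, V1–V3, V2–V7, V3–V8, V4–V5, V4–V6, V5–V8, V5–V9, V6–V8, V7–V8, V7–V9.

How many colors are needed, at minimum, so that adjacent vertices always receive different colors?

The cycle V2-V7-V8-V3-V1-V2 has odd length 5, so it cannot be 2-colored; at least 3 colors are needed.
3 colors suffice: color red → {V1, V4, V8, V9}; color blue → {V3, V5, V6, V7}; color green → {V2}. No two adjacent vertices share a color.

3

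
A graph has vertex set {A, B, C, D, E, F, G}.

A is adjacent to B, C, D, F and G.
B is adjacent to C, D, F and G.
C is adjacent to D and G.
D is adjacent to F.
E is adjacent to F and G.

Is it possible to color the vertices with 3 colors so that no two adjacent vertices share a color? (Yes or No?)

A, B, D, F form a clique, so at least 4 colors are needed.
So 3 colors are not enough.

No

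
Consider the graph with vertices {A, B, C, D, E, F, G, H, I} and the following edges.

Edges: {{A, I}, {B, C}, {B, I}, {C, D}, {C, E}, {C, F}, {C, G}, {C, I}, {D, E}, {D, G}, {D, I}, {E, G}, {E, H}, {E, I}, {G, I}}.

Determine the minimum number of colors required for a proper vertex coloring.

5

C, D, E, G, I are mutually adjacent (a clique of size 5), so at least 5 colors are needed.
5 colors suffice: A=1, B=3, C=1, D=5, E=3, F=2, G=4, H=1, I=2. No two adjacent vertices share a color.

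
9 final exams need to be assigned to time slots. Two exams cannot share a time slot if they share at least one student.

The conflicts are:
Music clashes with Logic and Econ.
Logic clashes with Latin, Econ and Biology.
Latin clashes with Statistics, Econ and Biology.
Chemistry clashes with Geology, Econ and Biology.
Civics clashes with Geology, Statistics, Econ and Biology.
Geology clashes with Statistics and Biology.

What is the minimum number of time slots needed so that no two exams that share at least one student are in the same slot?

3

Civics, Geology, Biology are mutually in conflict, so at least 3 time slots are needed.
A valid assignment using 3 time slots: Music=2, Logic=3, Latin=2, Chemistry=2, Civics=2, Geology=3, Statistics=1, Econ=1, Biology=1. No two conflicting exams share a time slot.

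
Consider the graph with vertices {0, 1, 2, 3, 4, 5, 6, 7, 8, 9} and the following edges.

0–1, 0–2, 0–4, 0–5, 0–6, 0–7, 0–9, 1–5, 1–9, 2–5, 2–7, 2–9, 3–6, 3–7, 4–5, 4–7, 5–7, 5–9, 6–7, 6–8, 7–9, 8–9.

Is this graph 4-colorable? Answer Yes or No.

No

0, 2, 5, 7, 9 are pairwise adjacent (a clique of size 5), so at least 5 colors are needed.
So 4 colors are not enough.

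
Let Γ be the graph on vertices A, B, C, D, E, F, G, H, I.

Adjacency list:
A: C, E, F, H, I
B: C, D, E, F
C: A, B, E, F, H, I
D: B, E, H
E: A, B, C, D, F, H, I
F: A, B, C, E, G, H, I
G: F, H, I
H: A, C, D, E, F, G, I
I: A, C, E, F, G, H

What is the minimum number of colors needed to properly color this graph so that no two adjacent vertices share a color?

6

A, C, E, F, H, I are pairwise adjacent (a clique of size 6), so at least 6 colors are needed.
6 colors suffice: color 1 → {B, H}; color 2 → {E, G}; color 3 → {D, F}; color 4 → {I}; color 5 → {C}; color 6 → {A}. Every edge joins two different colors.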